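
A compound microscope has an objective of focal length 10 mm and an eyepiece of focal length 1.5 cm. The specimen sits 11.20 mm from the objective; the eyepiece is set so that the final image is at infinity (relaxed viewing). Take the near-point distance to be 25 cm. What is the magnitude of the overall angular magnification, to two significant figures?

140

Convert to cm: f_obj = 10 mm = 1 cm; d_o = 11.20 mm = 1.12 cm.
Objective: 1/d_i = 1/f_obj - 1/d_o = 1/1 - 1/1.12 = 0.10714 cm^-1, so d_i = 9.333 cm.
m_obj = -d_i/d_o = -9.333/1.12 = -8.333.
Eyepiece angular magnification (image at infinity): M_eye = D/f_e = 25/1.5 = 16.667.
Overall M = m_obj x M_eye = (-8.333)(16.667) = -138.89.
|M| = 138.89.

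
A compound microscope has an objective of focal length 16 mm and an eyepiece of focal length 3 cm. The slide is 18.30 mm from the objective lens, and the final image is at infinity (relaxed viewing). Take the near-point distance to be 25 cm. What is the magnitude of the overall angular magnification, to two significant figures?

58

Convert to cm: f_obj = 16 mm = 1.6 cm; d_o = 18.30 mm = 1.83 cm.
Objective: 1/d_i = 1/f_obj - 1/d_o = 1/1.6 - 1/1.83 = 0.07855 cm^-1, so d_i = 12.730 cm.
m_obj = -d_i/d_o = -12.730/1.83 = -6.957.
Eyepiece angular magnification (image at infinity): M_eye = D/f_e = 25/3 = 8.333.
Overall M = m_obj x M_eye = (-6.957)(8.333) = -57.97.
|M| = 57.97.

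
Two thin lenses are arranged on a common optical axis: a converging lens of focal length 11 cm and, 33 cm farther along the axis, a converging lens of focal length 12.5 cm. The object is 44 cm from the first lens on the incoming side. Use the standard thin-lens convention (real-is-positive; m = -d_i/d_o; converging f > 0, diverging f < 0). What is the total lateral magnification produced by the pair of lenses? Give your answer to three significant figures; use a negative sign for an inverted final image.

0.714

First lens: d_i1 = 1/(1/11 - 1/44) = 14.667 cm.
m_1 = -(14.667)/44 = -0.3333.
The intermediate image is 14.667 cm to the right of lens 1, so d_o2 = L - d_i1 = 33 - 14.667 = 18.333 cm.
Second lens: d_i2 = 1/(1/12.5 - 1/(18.333)) = 39.286 cm.
m_2 = -(39.286)/(18.333) = -2.1429.
The system's lateral magnification is m_1 m_2 = (-0.3333)(-2.1429) = 0.7143.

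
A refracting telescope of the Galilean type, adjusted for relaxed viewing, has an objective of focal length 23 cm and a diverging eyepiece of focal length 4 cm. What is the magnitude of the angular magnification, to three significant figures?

5.75

|M| = f_obj/|f_eye| = 23/4 = 5.750.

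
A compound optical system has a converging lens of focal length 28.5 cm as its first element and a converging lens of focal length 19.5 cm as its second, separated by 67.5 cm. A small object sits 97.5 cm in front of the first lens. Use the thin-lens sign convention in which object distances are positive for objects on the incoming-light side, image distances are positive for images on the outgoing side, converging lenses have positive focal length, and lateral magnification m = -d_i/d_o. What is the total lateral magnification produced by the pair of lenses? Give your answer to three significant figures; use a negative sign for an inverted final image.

1.04

Applying the thin-lens equation to the first lens, 1/28.5 = 1/97.5 + 1/d_i1, which gives d_i1 = 40.272 cm.
Its lateral magnification is m_1 = -d_i1/d_o1 = -(40.272)/97.5 = -0.4130.
Object distance for lens 2: d_o2 = 67.5 - 40.272 = 27.228 cm.
Applying the thin-lens equation again with f_2 = 19.5 cm and d_o2 = 27.228 cm gives d_i2 = 68.703 cm.
m_2 = -(68.703)/(27.228) = -2.5232.
The system's lateral magnification is m_1 m_2 = (-0.4130)(-2.5232) = 1.0422.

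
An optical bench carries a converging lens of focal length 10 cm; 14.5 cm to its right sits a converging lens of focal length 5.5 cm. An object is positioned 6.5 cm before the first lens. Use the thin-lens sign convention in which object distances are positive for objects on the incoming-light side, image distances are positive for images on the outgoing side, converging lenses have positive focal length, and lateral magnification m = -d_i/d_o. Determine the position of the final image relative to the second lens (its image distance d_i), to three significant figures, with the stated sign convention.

Lens 1: 1/d_i1 = 1/f_1 - 1/d_o1 = 1/10 - 1/6.5 = -0.05385 cm^-1, so d_i1 = -18.571 cm.
With d_i1 < 0 the first image is virtual and lies on the object side; the object distance for lens 2 is d_o2 = 14.5 - (-18.571) = 33.071 cm.
Lens 2: 1/d_i2 = 1/f_2 - 1/d_o2 = 1/5.5 - 1/(33.071) = 0.15158 cm^-1, so d_i2 = 6.597 cm.

6.60 cm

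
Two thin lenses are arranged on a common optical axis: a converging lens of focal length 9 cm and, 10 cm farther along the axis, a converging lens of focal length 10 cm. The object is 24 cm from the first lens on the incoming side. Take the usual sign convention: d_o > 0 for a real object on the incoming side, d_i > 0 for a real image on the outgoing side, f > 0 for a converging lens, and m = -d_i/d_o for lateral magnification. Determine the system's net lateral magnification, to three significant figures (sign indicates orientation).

-0.417

Lens 1: 1/d_i1 = 1/f_1 - 1/d_o1 = 1/9 - 1/24 = 0.06944 cm^-1, so d_i1 = 14.400 cm.
m_1 = -(14.400)/24 = -0.6000.
This image would form 14.400 cm past lens 1, i.e. 4.400 cm beyond lens 2, so it is a virtual object for lens 2: d_o2 = 10 - 14.400 = -4.400 cm.
Lens 2: 1/d_i2 = 1/f_2 - 1/d_o2 = 1/10 - 1/(-4.400) = 0.32727 cm^-1, so d_i2 = 3.056 cm.
m_2 = -(3.056)/(-4.400) = 0.6944.
Total m = m_1 x m_2 = (-0.6000)(0.6944) = -0.4167.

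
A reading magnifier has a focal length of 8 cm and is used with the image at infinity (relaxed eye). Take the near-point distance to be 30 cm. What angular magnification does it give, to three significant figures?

M = D/f = 30/8 = 3.750.

3.75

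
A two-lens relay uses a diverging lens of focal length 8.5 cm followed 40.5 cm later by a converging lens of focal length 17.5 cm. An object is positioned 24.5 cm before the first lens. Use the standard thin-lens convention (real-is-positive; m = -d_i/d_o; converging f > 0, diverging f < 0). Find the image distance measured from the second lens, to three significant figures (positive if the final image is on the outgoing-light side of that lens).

27.9 cm

Applying the thin-lens equation to the first lens, 1/(-8.5) = 1/24.5 + 1/d_i1, which gives d_i1 = -6.311 cm.
With d_i1 < 0 the first image is virtual and lies on the object side; the object distance for lens 2 is d_o2 = 40.5 - (-6.311) = 46.811 cm.
Applying the thin-lens equation again with f_2 = 17.5 cm and d_o2 = 46.811 cm gives d_i2 = 27.948 cm.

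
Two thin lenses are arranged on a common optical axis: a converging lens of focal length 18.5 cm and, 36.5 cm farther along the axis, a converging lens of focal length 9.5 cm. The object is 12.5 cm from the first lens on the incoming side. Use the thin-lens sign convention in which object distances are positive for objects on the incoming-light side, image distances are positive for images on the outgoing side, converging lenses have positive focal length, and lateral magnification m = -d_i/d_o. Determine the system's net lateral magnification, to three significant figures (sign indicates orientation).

-0.447

First lens: d_i1 = 1/(1/18.5 - 1/12.5) = -38.542 cm.
m_1 = -(-38.542)/12.5 = 3.0833.
With d_i1 < 0 the first image is virtual and lies on the object side; the object distance for lens 2 is d_o2 = 36.5 - (-38.542) = 75.042 cm.
Second lens: d_i2 = 1/(1/9.5 - 1/(75.042)) = 10.877 cm.
m_2 = -(10.877)/(75.042) = -0.1449.
Total m = m_1 x m_2 = (3.0833)(-0.1449) = -0.4469.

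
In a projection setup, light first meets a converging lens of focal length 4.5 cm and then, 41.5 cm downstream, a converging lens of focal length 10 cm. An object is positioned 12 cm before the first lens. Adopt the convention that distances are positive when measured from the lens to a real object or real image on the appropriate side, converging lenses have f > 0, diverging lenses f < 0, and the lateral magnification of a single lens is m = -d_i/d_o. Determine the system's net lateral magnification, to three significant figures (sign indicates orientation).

0.247

First lens: d_i1 = 1/(1/4.5 - 1/12) = 7.200 cm.
m_1 = -(7.200)/12 = -0.6000.
The intermediate image is 7.200 cm to the right of lens 1, so d_o2 = L - d_i1 = 41.5 - 7.200 = 34.300 cm.
Second lens: d_i2 = 1/(1/10 - 1/(34.300)) = 14.115 cm.
m_2 = -(14.115)/(34.300) = -0.4115.
Total m = m_1 x m_2 = (-0.6000)(-0.4115) = 0.2469.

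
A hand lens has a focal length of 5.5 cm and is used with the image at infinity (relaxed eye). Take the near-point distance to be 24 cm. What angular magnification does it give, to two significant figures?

4.4

M = D/f = 24/5.5 = 4.364.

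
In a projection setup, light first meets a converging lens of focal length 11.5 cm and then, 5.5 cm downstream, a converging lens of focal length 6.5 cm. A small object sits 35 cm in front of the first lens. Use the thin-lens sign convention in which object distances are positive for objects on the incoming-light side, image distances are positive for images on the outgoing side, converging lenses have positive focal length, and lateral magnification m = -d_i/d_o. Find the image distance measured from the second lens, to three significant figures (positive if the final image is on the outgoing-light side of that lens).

4.17 cm

First lens: d_i1 = 1/(1/11.5 - 1/35) = 17.128 cm.
This image would form 17.128 cm past lens 1, i.e. 11.628 cm beyond lens 2, so it is a virtual object for lens 2: d_o2 = 5.5 - 17.128 = -11.628 cm.
Second lens: d_i2 = 1/(1/6.5 - 1/(-11.628)) = 4.169 cm.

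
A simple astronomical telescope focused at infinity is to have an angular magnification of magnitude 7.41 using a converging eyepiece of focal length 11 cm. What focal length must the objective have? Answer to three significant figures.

81.5 cm

|M| = f_obj/|f_eye|, so f_obj = |M| x |f_eye| = 7.41 x 11 = 81.510 cm.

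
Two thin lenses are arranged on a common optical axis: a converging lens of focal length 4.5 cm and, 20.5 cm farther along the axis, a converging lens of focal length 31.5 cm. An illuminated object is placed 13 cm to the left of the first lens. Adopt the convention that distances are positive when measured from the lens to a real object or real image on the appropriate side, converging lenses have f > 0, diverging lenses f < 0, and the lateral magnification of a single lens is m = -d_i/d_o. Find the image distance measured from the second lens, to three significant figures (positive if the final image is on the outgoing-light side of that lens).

Applying the thin-lens equation to the first lens, 1/4.5 = 1/13 + 1/d_i1, which gives d_i1 = 6.882 cm.
The intermediate image is 6.882 cm to the right of lens 1, so d_o2 = L - d_i1 = 20.5 - 6.882 = 13.618 cm.
Applying the thin-lens equation again with f_2 = 31.5 cm and d_o2 = 13.618 cm gives d_i2 = -23.988 cm.

-24.0 cm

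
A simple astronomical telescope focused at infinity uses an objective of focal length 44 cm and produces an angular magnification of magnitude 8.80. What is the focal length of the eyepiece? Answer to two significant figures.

|M| = f_obj/f_eye, so f_eye = f_obj/|M| = 44/8.8 = 5.000 cm.

5.0 cm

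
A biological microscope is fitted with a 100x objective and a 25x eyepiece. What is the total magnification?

2500

The overall magnification of a compound microscope is the product of the objective and eyepiece magnifications:
M = M_obj x M_eye = 100 x 25 = 2500.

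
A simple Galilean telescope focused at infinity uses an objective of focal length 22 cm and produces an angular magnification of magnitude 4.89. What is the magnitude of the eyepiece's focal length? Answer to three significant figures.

4.50 cm

|M| = f_obj/|f_eye|, so |f_eye| = f_obj/|M| = 22/4.89 = 4.499 cm.
(The eyepiece is diverging, so its signed focal length is -4.499 cm.)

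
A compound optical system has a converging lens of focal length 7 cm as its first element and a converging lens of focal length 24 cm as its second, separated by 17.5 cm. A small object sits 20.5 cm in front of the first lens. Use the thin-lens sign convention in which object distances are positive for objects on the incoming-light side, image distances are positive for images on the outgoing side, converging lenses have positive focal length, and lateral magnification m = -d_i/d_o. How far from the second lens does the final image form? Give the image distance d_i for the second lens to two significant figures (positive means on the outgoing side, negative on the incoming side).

First lens: d_i1 = 1/(1/7 - 1/20.5) = 10.630 cm.
Object distance for lens 2: d_o2 = 17.5 - 10.630 = 6.870 cm.
Second lens: d_i2 = 1/(1/24 - 1/(6.870)) = -9.626 cm.

-9.6 cm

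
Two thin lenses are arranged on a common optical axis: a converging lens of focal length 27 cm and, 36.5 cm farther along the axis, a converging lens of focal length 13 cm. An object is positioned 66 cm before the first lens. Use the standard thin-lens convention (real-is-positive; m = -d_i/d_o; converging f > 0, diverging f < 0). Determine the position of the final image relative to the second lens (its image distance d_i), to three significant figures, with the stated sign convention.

Applying the thin-lens equation to the first lens, 1/27 = 1/66 + 1/d_i1, which gives d_i1 = 45.692 cm.
Since 45.692 cm > 36.5 cm, the first image lies past the second lens and serves as a virtual object: d_o2 = L - d_i1 = -9.192 cm.
Applying the thin-lens equation again with f_2 = 13 cm and d_o2 = -9.192 cm gives d_i2 = 5.385 cm.

5.38 cm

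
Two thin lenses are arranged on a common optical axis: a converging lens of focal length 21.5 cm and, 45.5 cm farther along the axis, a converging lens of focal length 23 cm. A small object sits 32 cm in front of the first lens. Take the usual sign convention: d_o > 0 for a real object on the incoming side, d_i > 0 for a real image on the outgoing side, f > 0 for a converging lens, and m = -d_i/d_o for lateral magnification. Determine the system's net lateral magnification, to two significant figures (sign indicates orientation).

First lens: d_i1 = 1/(1/21.5 - 1/32) = 65.524 cm.
m_1 = -(65.524)/32 = -2.0476.
Since 65.524 cm > 45.5 cm, the first image lies past the second lens and serves as a virtual object: d_o2 = L - d_i1 = -20.024 cm.
Second lens: d_i2 = 1/(1/23 - 1/(-20.024)) = 10.704 cm.
m_2 = -(10.704)/(-20.024) = 0.5346.
The system's lateral magnification is m_1 m_2 = (-2.0476)(0.5346) = -1.0946.

-1.1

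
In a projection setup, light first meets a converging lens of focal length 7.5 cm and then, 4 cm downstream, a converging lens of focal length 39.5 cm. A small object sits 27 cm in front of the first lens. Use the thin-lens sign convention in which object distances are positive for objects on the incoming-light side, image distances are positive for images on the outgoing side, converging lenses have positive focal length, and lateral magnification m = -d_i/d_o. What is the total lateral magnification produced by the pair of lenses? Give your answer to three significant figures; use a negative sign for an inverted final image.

-0.331

Lens 1: 1/d_i1 = 1/f_1 - 1/d_o1 = 1/7.5 - 1/27 = 0.09630 cm^-1, so d_i1 = 10.385 cm.
m_1 = -(10.385)/27 = -0.3846.
This image would form 10.385 cm past lens 1, i.e. 6.385 cm beyond lens 2, so it is a virtual object for lens 2: d_o2 = 4 - 10.385 = -6.385 cm.
Lens 2: 1/d_i2 = 1/f_2 - 1/d_o2 = 1/39.5 - 1/(-6.385) = 0.18194 cm^-1, so d_i2 = 5.496 cm.
m_2 = -(5.496)/(-6.385) = 0.8609.
Overall magnification: m = m_1 m_2 = -0.3311.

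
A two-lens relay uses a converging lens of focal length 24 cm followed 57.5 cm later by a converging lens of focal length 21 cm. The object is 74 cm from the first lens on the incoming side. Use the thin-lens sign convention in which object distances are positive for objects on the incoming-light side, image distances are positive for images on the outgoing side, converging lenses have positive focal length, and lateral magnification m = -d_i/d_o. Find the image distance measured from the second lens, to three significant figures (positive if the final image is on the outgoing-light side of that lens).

Applying the thin-lens equation to the first lens, 1/24 = 1/74 + 1/d_i1, which gives d_i1 = 35.520 cm.
The intermediate image is 35.520 cm to the right of lens 1, so d_o2 = L - d_i1 = 57.5 - 35.520 = 21.980 cm.
Applying the thin-lens equation again with f_2 = 21 cm and d_o2 = 21.980 cm gives d_i2 = 471.000 cm.

471 cm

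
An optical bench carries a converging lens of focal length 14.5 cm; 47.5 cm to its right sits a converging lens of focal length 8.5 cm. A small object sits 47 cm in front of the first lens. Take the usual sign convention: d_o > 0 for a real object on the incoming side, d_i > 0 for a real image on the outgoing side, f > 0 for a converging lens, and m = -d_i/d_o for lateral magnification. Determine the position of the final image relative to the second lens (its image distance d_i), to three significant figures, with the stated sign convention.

12.5 cm

First lens: d_i1 = 1/(1/14.5 - 1/47) = 20.969 cm.
That image sits 26.531 cm in front of the second lens, so d_o2 = 26.531 cm.
Second lens: d_i2 = 1/(1/8.5 - 1/(26.531)) = 12.507 cm.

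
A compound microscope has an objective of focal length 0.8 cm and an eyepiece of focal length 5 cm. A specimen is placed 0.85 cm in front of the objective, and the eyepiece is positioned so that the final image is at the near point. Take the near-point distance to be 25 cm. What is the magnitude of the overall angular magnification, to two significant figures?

96

Objective: 1/d_i = 1/f_obj - 1/d_o = 1/0.8 - 1/0.85 = 0.07353 cm^-1, so d_i = 13.600 cm.
m_obj = -d_i/d_o = -13.600/0.85 = -16.000.
Eyepiece angular magnification (image at near point): M_eye = 1 + D/f_e = 1 + 25/5 = 6.000.
Overall M = m_obj x M_eye = (-16.000)(6.000) = -96.00.
|M| = 96.00.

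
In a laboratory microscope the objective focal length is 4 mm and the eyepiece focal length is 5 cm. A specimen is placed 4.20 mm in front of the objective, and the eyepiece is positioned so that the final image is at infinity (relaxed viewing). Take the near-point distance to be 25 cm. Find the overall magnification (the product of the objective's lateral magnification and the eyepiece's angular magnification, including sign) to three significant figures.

Convert to cm: f_obj = 4 mm = 0.4 cm; d_o = 4.20 mm = 0.42 cm.
Objective: 1/d_i = 1/f_obj - 1/d_o = 1/0.4 - 1/0.42 = 0.11905 cm^-1, so d_i = 8.400 cm.
m_obj = -d_i/d_o = -8.400/0.42 = -20.000.
Eyepiece angular magnification (image at infinity): M_eye = D/f_e = 25/5 = 5.000.
Overall M = m_obj x M_eye = (-20.000)(5.000) = -100.00.

-100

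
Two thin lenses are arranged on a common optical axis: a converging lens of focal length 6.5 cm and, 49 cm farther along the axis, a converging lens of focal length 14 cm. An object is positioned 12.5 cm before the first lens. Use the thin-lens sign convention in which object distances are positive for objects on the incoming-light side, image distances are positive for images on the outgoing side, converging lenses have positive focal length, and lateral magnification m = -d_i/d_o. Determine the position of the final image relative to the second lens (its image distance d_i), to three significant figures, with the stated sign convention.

Lens 1: 1/d_i1 = 1/f_1 - 1/d_o1 = 1/6.5 - 1/12.5 = 0.07385 cm^-1, so d_i1 = 13.542 cm.
That image sits 35.458 cm in front of the second lens, so d_o2 = 35.458 cm.
Lens 2: 1/d_i2 = 1/f_2 - 1/d_o2 = 1/14 - 1/(35.458) = 0.04323 cm^-1, so d_i2 = 23.134 cm.

23.1 cm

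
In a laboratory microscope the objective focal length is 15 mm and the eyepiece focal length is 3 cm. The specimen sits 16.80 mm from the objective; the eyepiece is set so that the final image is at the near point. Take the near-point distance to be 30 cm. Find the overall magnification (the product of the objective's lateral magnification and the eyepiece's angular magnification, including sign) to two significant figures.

Convert to cm: f_obj = 15 mm = 1.5 cm; d_o = 16.80 mm = 1.68 cm.
Objective: 1/d_i = 1/f_obj - 1/d_o = 1/1.5 - 1/1.68 = 0.07143 cm^-1, so d_i = 14.000 cm.
m_obj = -d_i/d_o = -14.000/1.68 = -8.333.
Eyepiece angular magnification (image at near point): M_eye = 1 + D/f_e = 1 + 30/3 = 11.000.
Overall M = m_obj x M_eye = (-8.333)(11.000) = -91.67.

-92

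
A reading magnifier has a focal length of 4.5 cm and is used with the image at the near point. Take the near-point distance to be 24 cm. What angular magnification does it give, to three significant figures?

6.33

M = 1 + D/f = 1 + 24/4.5 = 6.333.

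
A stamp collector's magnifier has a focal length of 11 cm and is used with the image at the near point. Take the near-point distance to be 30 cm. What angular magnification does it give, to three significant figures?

3.73

M = 1 + D/f = 1 + 30/11 = 3.727.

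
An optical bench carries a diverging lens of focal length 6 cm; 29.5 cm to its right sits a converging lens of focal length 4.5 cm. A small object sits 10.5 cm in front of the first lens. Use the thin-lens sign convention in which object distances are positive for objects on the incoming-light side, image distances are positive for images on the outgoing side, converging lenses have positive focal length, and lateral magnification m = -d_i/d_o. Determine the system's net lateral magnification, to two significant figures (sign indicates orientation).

-0.057

First lens: d_i1 = 1/(1/(-6) - 1/10.5) = -3.818 cm.
m_1 = -(-3.818)/10.5 = 0.3636.
The intermediate image is virtual, 3.818 cm to the left of lens 1, so d_o2 = L - d_i1 = 29.5 - (-3.818) = 33.318 cm.
Second lens: d_i2 = 1/(1/4.5 - 1/(33.318)) = 5.203 cm.
m_2 = -(5.203)/(33.318) = -0.1562.
Total m = m_1 x m_2 = (0.3636)(-0.1562) = -0.0568.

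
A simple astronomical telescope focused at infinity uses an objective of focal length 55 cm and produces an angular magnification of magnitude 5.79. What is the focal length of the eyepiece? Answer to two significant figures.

|M| = f_obj/f_eye, so f_eye = f_obj/|M| = 55/5.79 = 9.499 cm.

9.5 cm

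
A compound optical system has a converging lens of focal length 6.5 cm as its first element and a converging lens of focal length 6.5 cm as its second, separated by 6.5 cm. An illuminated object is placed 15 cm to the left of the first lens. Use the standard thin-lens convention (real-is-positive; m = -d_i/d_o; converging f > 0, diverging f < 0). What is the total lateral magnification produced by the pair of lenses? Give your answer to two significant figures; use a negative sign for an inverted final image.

-0.43

First lens: d_i1 = 1/(1/6.5 - 1/15) = 11.471 cm.
m_1 = -(11.471)/15 = -0.7647.
This image would form 11.471 cm past lens 1, i.e. 4.971 cm beyond lens 2, so it is a virtual object for lens 2: d_o2 = 6.5 - 11.471 = -4.971 cm.
Second lens: d_i2 = 1/(1/6.5 - 1/(-4.971)) = 2.817 cm.
m_2 = -(2.817)/(-4.971) = 0.5667.
Overall magnification: m = m_1 m_2 = -0.4333.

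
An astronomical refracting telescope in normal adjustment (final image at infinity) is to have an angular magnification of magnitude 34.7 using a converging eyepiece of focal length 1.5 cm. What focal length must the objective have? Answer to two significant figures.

52 cm

|M| = f_obj/|f_eye|, so f_obj = |M| x |f_eye| = 34.7 x 1.5 = 52.050 cm.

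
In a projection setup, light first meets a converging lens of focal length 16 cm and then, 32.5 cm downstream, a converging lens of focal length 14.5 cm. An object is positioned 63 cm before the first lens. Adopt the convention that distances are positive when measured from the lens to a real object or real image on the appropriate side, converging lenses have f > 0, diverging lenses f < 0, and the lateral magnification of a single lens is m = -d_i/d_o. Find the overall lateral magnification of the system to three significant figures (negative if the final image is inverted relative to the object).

Applying the thin-lens equation to the first lens, 1/16 = 1/63 + 1/d_i1, which gives d_i1 = 21.447 cm.
Its lateral magnification is m_1 = -d_i1/d_o1 = -(21.447)/63 = -0.3404.
Object distance for lens 2: d_o2 = 32.5 - 21.447 = 11.053 cm.
Applying the thin-lens equation again with f_2 = 14.5 cm and d_o2 = 11.053 cm gives d_i2 = -46.498 cm.
m_2 = -(-46.498)/(11.053) = 4.2068.
Overall magnification: m = m_1 m_2 = -1.4321.

-1.43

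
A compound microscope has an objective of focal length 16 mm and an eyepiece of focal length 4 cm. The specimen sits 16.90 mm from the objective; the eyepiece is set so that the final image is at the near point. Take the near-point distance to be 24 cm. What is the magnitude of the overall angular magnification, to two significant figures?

Convert to cm: f_obj = 16 mm = 1.6 cm; d_o = 16.90 mm = 1.69 cm.
Objective: 1/d_i = 1/f_obj - 1/d_o = 1/1.6 - 1/1.69 = 0.03328 cm^-1, so d_i = 30.044 cm.
m_obj = -d_i/d_o = -30.044/1.69 = -17.778.
Eyepiece angular magnification (image at near point): M_eye = 1 + D/f_e = 1 + 24/4 = 7.000.
Overall M = m_obj x M_eye = (-17.778)(7.000) = -124.44.
|M| = 124.44.

120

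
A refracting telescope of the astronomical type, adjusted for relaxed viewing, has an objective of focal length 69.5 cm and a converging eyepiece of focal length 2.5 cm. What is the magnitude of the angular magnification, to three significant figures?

27.8

|M| = f_obj/|f_eye| = 69.5/2.5 = 27.800.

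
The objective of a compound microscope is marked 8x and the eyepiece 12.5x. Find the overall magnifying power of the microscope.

The overall magnification of a compound microscope is the product of the objective and eyepiece magnifications:
M = M_obj x M_eye = 8 x 12.5 = 100.

100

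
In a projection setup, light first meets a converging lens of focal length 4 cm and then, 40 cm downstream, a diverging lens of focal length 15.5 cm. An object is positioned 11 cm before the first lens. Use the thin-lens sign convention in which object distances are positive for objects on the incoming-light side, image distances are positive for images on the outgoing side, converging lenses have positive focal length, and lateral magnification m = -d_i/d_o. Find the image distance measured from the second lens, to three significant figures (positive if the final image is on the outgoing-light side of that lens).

-10.6 cm

Applying the thin-lens equation to the first lens, 1/4 = 1/11 + 1/d_i1, which gives d_i1 = 6.286 cm.
The intermediate image is 6.286 cm to the right of lens 1, so d_o2 = L - d_i1 = 40 - 6.286 = 33.714 cm.
Applying the thin-lens equation again with f_2 = -15.5 cm and d_o2 = 33.714 cm gives d_i2 = -10.618 cm.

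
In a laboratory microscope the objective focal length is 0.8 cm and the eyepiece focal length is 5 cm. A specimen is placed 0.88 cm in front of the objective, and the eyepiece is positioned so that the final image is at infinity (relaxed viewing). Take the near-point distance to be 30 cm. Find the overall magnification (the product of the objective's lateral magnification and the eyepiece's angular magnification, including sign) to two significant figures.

-60

Objective: 1/d_i = 1/f_obj - 1/d_o = 1/0.8 - 1/0.88 = 0.11364 cm^-1, so d_i = 8.800 cm.
m_obj = -d_i/d_o = -8.800/0.88 = -10.000.
Eyepiece angular magnification (image at infinity): M_eye = D/f_e = 30/5 = 6.000.
Overall M = m_obj x M_eye = (-10.000)(6.000) = -60.00.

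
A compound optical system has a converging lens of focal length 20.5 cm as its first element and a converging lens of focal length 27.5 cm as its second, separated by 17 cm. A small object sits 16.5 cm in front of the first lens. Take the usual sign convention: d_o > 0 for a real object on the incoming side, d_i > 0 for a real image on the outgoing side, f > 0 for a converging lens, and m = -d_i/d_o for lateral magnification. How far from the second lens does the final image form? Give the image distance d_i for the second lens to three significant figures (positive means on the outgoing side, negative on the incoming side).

37.7 cm

Lens 1: 1/d_i1 = 1/f_1 - 1/d_o1 = 1/20.5 - 1/16.5 = -0.01183 cm^-1, so d_i1 = -84.562 cm.
The intermediate image is virtual, 84.562 cm to the left of lens 1, so d_o2 = L - d_i1 = 17 - (-84.562) = 101.562 cm.
Lens 2: 1/d_i2 = 1/f_2 - 1/d_o2 = 1/27.5 - 1/(101.562) = 0.02652 cm^-1, so d_i2 = 37.711 cm.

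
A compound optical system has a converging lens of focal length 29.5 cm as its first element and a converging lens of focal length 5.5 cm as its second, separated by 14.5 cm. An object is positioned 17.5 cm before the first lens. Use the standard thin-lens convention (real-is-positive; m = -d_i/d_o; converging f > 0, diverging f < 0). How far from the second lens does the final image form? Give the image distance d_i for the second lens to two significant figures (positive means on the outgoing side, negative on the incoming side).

Lens 1: 1/d_i1 = 1/f_1 - 1/d_o1 = 1/29.5 - 1/17.5 = -0.02324 cm^-1, so d_i1 = -43.021 cm.
The intermediate image is virtual, 43.021 cm to the left of lens 1, so d_o2 = L - d_i1 = 14.5 - (-43.021) = 57.521 cm.
Lens 2: 1/d_i2 = 1/f_2 - 1/d_o2 = 1/5.5 - 1/(57.521) = 0.16443 cm^-1, so d_i2 = 6.081 cm.

6.1 cm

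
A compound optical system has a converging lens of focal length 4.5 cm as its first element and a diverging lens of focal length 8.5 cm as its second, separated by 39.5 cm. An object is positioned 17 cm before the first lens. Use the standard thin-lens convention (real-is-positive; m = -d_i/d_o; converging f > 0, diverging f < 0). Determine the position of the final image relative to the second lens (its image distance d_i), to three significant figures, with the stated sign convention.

-6.77 cm

Lens 1: 1/d_i1 = 1/f_1 - 1/d_o1 = 1/4.5 - 1/17 = 0.16340 cm^-1, so d_i1 = 6.120 cm.
The intermediate image is 6.120 cm to the right of lens 1, so d_o2 = L - d_i1 = 39.5 - 6.120 = 33.380 cm.
Lens 2: 1/d_i2 = 1/f_2 - 1/d_o2 = 1/(-8.5) - 1/(33.380) = -0.14761 cm^-1, so d_i2 = -6.775 cm.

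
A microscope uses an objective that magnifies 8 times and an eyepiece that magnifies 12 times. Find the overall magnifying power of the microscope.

The overall magnification of a compound microscope is the product of the objective and eyepiece magnifications:
M = M_obj x M_eye = 8 x 12 = 96.

96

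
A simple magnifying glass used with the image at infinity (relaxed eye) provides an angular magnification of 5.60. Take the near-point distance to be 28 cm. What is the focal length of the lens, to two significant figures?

For the image at infinity, M = D/f.
f = D/M = 28/5.6 = 5.000 cm.

5.0 cm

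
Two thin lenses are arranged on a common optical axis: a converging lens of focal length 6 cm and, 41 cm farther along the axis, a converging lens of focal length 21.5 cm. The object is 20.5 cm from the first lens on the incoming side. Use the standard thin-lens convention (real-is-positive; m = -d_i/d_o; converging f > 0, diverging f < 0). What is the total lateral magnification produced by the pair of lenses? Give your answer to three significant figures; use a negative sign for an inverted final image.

First lens: d_i1 = 1/(1/6 - 1/20.5) = 8.483 cm.
m_1 = -(8.483)/20.5 = -0.4138.
Object distance for lens 2: d_o2 = 41 - 8.483 = 32.517 cm.
Second lens: d_i2 = 1/(1/21.5 - 1/(32.517)) = 63.457 cm.
m_2 = -(63.457)/(32.517) = -1.9515.
Total m = m_1 x m_2 = (-0.4138)(-1.9515) = 0.8075.

0.808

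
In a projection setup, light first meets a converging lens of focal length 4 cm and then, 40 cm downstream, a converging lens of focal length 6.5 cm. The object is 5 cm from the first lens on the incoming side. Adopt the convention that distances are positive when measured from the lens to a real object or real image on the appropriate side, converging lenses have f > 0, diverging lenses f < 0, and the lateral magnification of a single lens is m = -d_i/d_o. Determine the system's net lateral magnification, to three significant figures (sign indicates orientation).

Lens 1: 1/d_i1 = 1/f_1 - 1/d_o1 = 1/4 - 1/5 = 0.05000 cm^-1, so d_i1 = 20.000 cm.
m_1 = -(20.000)/5 = -4.0000.
That image sits 20.000 cm in front of the second lens, so d_o2 = 20.000 cm.
Lens 2: 1/d_i2 = 1/f_2 - 1/d_o2 = 1/6.5 - 1/(20.000) = 0.10385 cm^-1, so d_i2 = 9.630 cm.
m_2 = -(9.630)/(20.000) = -0.4815.
Total m = m_1 x m_2 = (-4.0000)(-0.4815) = 1.9259.

1.93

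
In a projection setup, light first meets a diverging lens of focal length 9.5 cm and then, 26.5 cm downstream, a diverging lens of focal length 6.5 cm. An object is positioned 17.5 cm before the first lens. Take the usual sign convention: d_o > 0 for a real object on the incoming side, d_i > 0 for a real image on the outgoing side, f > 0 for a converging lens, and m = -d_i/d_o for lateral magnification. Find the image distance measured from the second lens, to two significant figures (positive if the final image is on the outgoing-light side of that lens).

-5.4 cm

Applying the thin-lens equation to the first lens, 1/(-9.5) = 1/17.5 + 1/d_i1, which gives d_i1 = -6.157 cm.
The intermediate image is virtual, 6.157 cm to the left of lens 1, so d_o2 = L - d_i1 = 26.5 - (-6.157) = 32.657 cm.
Applying the thin-lens equation again with f_2 = -6.5 cm and d_o2 = 32.657 cm gives d_i2 = -5.421 cm.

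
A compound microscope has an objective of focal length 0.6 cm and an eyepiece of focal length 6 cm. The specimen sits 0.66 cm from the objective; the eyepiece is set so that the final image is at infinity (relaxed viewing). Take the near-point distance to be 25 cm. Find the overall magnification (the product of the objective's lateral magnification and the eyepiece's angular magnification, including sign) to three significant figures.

-41.7

Objective: 1/d_i = 1/f_obj - 1/d_o = 1/0.6 - 1/0.66 = 0.15152 cm^-1, so d_i = 6.600 cm.
m_obj = -d_i/d_o = -6.600/0.66 = -10.000.
Eyepiece angular magnification (image at infinity): M_eye = D/f_e = 25/6 = 4.167.
Overall M = m_obj x M_eye = (-10.000)(4.167) = -41.67.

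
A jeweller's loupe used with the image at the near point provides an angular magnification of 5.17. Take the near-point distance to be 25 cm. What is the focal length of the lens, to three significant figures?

For the image at the near point, M = 1 + D/f.
f = D/(M - 1) = 25/(5.17 - 1) = 5.995 cm.

6.00 cm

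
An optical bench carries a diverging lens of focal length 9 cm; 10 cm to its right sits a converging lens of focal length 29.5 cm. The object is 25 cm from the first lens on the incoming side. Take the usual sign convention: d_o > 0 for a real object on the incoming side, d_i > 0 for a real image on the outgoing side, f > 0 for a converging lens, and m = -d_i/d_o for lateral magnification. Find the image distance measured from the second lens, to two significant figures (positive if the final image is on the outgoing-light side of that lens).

-38 cm

Applying the thin-lens equation to the first lens, 1/(-9) = 1/25 + 1/d_i1, which gives d_i1 = -6.618 cm.
With d_i1 < 0 the first image is virtual and lies on the object side; the object distance for lens 2 is d_o2 = 10 - (-6.618) = 16.618 cm.
Applying the thin-lens equation again with f_2 = 29.5 cm and d_o2 = 16.618 cm gives d_i2 = -38.054 cm.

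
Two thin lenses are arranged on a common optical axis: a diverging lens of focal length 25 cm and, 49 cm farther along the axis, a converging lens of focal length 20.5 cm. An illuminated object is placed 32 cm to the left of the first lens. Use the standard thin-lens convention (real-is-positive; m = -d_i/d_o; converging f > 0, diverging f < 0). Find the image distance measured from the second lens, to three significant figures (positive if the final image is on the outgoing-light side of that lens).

30.4 cm

First lens: d_i1 = 1/(1/(-25) - 1/32) = -14.035 cm.
With d_i1 < 0 the first image is virtual and lies on the object side; the object distance for lens 2 is d_o2 = 49 - (-14.035) = 63.035 cm.
Second lens: d_i2 = 1/(1/20.5 - 1/(63.035)) = 30.380 cm.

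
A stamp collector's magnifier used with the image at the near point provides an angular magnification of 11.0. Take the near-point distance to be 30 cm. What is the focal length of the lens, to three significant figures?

3.00 cm

For the image at the near point, M = 1 + D/f.
f = D/(M - 1) = 30/(11.0 - 1) = 3.000 cm.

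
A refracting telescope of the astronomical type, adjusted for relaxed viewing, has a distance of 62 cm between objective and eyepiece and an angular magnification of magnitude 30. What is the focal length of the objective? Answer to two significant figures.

In normal adjustment the tube length equals f_obj + f_eye and |M| = f_obj/f_eye.
So f_obj = 30 f_eye and 30 f_eye + f_eye = 62 cm, giving f_eye = 62/31 = 2.000 cm and f_obj = 60.000 cm.

60 cm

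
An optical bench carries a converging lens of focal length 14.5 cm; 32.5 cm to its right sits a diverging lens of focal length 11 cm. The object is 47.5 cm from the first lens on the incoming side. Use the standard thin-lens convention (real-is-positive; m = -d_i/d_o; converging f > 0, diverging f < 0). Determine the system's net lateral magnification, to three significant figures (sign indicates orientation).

-0.214

First lens: d_i1 = 1/(1/14.5 - 1/47.5) = 20.871 cm.
m_1 = -(20.871)/47.5 = -0.4394.
The intermediate image is 20.871 cm to the right of lens 1, so d_o2 = L - d_i1 = 32.5 - 20.871 = 11.629 cm.
Second lens: d_i2 = 1/(1/(-11) - 1/(11.629)) = -5.653 cm.
m_2 = -(-5.653)/(11.629) = 0.4861.
Total m = m_1 x m_2 = (-0.4394)(0.4861) = -0.2136.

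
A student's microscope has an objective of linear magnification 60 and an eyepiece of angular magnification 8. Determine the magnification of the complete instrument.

The overall magnification of a compound microscope is the product of the objective and eyepiece magnifications:
M = M_obj x M_eye = 60 x 8 = 480.

480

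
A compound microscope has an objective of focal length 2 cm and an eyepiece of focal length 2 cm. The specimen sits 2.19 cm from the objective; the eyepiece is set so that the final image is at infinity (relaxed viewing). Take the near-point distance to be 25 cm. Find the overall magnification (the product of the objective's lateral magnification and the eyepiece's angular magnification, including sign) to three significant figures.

Objective: 1/d_i = 1/f_obj - 1/d_o = 1/2 - 1/2.19 = 0.04338 cm^-1, so d_i = 23.053 cm.
m_obj = -d_i/d_o = -23.053/2.19 = -10.526.
Eyepiece angular magnification (image at infinity): M_eye = D/f_e = 25/2 = 12.500.
Overall M = m_obj x M_eye = (-10.526)(12.500) = -131.58.

-132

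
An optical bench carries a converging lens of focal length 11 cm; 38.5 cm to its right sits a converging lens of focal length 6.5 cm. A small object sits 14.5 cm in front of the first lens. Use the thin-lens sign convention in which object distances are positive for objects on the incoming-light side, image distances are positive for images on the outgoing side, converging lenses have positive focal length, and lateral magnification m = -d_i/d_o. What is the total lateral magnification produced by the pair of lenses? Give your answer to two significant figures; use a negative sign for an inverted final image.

First lens: d_i1 = 1/(1/11 - 1/14.5) = 45.571 cm.
m_1 = -(45.571)/14.5 = -3.1429.
This image would form 45.571 cm past lens 1, i.e. 7.071 cm beyond lens 2, so it is a virtual object for lens 2: d_o2 = 38.5 - 45.571 = -7.071 cm.
Second lens: d_i2 = 1/(1/6.5 - 1/(-7.071)) = 3.387 cm.
m_2 = -(3.387)/(-7.071) = 0.4789.
The system's lateral magnification is m_1 m_2 = (-3.1429)(0.4789) = -1.5053.

-1.5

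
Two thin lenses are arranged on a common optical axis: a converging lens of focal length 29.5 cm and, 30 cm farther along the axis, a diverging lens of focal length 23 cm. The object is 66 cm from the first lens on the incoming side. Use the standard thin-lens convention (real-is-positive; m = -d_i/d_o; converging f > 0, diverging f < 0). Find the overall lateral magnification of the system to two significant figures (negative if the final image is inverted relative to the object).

Applying the thin-lens equation to the first lens, 1/29.5 = 1/66 + 1/d_i1, which gives d_i1 = 53.342 cm.
Its lateral magnification is m_1 = -d_i1/d_o1 = -(53.342)/66 = -0.8082.
Since 53.342 cm > 30 cm, the first image lies past the second lens and serves as a virtual object: d_o2 = L - d_i1 = -23.342 cm.
Applying the thin-lens equation again with f_2 = -23 cm and d_o2 = -23.342 cm gives d_i2 = -1567.680 cm.
m_2 = -(-1567.680)/(-23.342) = -67.1600.
The system's lateral magnification is m_1 m_2 = (-0.8082)(-67.1600) = 54.2800.

54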